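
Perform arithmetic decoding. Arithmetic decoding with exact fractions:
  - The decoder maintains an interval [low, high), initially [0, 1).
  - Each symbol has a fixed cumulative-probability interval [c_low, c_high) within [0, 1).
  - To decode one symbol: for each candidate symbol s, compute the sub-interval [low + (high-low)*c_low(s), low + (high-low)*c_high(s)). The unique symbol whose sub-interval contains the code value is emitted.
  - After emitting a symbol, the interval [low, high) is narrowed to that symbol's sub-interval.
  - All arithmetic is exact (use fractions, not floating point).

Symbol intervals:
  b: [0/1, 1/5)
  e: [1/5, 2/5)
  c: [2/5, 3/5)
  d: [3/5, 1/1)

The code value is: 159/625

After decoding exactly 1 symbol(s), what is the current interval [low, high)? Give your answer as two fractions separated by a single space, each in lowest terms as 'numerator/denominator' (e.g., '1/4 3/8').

Answer: 1/5 2/5

Derivation:
Step 1: interval [0/1, 1/1), width = 1/1 - 0/1 = 1/1
  'b': [0/1 + 1/1*0/1, 0/1 + 1/1*1/5) = [0/1, 1/5)
  'e': [0/1 + 1/1*1/5, 0/1 + 1/1*2/5) = [1/5, 2/5) <- contains code 159/625
  'c': [0/1 + 1/1*2/5, 0/1 + 1/1*3/5) = [2/5, 3/5)
  'd': [0/1 + 1/1*3/5, 0/1 + 1/1*1/1) = [3/5, 1/1)
  emit 'e', narrow to [1/5, 2/5)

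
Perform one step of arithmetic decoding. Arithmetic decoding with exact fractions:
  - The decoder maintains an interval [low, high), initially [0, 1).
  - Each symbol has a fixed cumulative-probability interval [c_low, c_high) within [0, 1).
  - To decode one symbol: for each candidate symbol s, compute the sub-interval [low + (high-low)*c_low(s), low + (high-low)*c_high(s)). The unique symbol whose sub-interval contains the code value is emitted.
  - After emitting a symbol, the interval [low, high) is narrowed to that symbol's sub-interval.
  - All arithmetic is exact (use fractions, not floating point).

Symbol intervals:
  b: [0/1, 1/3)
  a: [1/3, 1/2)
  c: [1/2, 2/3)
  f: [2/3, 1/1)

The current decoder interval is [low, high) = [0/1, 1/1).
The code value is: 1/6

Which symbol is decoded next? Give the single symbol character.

Interval width = high − low = 1/1 − 0/1 = 1/1
Scaled code = (code − low) / width = (1/6 − 0/1) / 1/1 = 1/6
  b: [0/1, 1/3) ← scaled code falls here ✓
  a: [1/3, 1/2) 
  c: [1/2, 2/3) 
  f: [2/3, 1/1) 

Answer: b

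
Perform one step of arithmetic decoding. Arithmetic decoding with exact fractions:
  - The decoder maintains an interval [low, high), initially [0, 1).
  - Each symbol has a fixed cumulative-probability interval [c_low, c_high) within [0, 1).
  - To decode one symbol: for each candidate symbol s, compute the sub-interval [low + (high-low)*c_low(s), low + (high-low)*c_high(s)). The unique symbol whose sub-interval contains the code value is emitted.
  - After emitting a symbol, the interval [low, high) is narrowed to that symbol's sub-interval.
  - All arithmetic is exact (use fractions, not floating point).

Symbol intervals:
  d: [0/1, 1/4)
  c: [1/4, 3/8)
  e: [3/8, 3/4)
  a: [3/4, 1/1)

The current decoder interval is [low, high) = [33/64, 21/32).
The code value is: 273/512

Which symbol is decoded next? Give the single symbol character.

Answer: d

Derivation:
Interval width = high − low = 21/32 − 33/64 = 9/64
Scaled code = (code − low) / width = (273/512 − 33/64) / 9/64 = 1/8
  d: [0/1, 1/4) ← scaled code falls here ✓
  c: [1/4, 3/8) 
  e: [3/8, 3/4) 
  a: [3/4, 1/1) 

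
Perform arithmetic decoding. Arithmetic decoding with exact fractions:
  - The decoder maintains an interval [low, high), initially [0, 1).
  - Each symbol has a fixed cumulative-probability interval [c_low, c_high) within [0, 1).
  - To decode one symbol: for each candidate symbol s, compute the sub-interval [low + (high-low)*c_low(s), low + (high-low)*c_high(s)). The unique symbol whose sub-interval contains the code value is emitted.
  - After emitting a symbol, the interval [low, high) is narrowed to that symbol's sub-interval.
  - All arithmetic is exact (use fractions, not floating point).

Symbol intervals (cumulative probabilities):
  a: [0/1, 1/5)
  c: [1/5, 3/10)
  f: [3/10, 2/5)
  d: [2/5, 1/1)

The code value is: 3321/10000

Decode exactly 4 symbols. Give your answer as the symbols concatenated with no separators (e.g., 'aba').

Step 1: interval [0/1, 1/1), width = 1/1 - 0/1 = 1/1
  'a': [0/1 + 1/1*0/1, 0/1 + 1/1*1/5) = [0/1, 1/5)
  'c': [0/1 + 1/1*1/5, 0/1 + 1/1*3/10) = [1/5, 3/10)
  'f': [0/1 + 1/1*3/10, 0/1 + 1/1*2/5) = [3/10, 2/5) <- contains code 3321/10000
  'd': [0/1 + 1/1*2/5, 0/1 + 1/1*1/1) = [2/5, 1/1)
  emit 'f', narrow to [3/10, 2/5)
Step 2: interval [3/10, 2/5), width = 2/5 - 3/10 = 1/10
  'a': [3/10 + 1/10*0/1, 3/10 + 1/10*1/5) = [3/10, 8/25)
  'c': [3/10 + 1/10*1/5, 3/10 + 1/10*3/10) = [8/25, 33/100)
  'f': [3/10 + 1/10*3/10, 3/10 + 1/10*2/5) = [33/100, 17/50) <- contains code 3321/10000
  'd': [3/10 + 1/10*2/5, 3/10 + 1/10*1/1) = [17/50, 2/5)
  emit 'f', narrow to [33/100, 17/50)
Step 3: interval [33/100, 17/50), width = 17/50 - 33/100 = 1/100
  'a': [33/100 + 1/100*0/1, 33/100 + 1/100*1/5) = [33/100, 83/250)
  'c': [33/100 + 1/100*1/5, 33/100 + 1/100*3/10) = [83/250, 333/1000) <- contains code 3321/10000
  'f': [33/100 + 1/100*3/10, 33/100 + 1/100*2/5) = [333/1000, 167/500)
  'd': [33/100 + 1/100*2/5, 33/100 + 1/100*1/1) = [167/500, 17/50)
  emit 'c', narrow to [83/250, 333/1000)
Step 4: interval [83/250, 333/1000), width = 333/1000 - 83/250 = 1/1000
  'a': [83/250 + 1/1000*0/1, 83/250 + 1/1000*1/5) = [83/250, 1661/5000) <- contains code 3321/10000
  'c': [83/250 + 1/1000*1/5, 83/250 + 1/1000*3/10) = [1661/5000, 3323/10000)
  'f': [83/250 + 1/1000*3/10, 83/250 + 1/1000*2/5) = [3323/10000, 831/2500)
  'd': [83/250 + 1/1000*2/5, 83/250 + 1/1000*1/1) = [831/2500, 333/1000)
  emit 'a', narrow to [83/250, 1661/5000)

Answer: ffca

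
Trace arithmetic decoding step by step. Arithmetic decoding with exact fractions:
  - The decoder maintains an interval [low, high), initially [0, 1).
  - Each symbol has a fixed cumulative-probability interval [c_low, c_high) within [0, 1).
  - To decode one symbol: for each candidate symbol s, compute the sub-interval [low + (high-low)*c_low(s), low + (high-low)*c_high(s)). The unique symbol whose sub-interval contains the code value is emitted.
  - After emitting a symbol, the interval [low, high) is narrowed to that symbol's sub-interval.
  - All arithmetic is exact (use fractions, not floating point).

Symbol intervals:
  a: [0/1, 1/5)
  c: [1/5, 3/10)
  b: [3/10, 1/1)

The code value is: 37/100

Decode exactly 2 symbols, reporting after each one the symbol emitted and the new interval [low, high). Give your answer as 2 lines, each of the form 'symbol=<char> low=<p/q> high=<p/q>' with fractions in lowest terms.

Step 1: interval [0/1, 1/1), width = 1/1 - 0/1 = 1/1
  'a': [0/1 + 1/1*0/1, 0/1 + 1/1*1/5) = [0/1, 1/5)
  'c': [0/1 + 1/1*1/5, 0/1 + 1/1*3/10) = [1/5, 3/10)
  'b': [0/1 + 1/1*3/10, 0/1 + 1/1*1/1) = [3/10, 1/1) <- contains code 37/100
  emit 'b', narrow to [3/10, 1/1)
Step 2: interval [3/10, 1/1), width = 1/1 - 3/10 = 7/10
  'a': [3/10 + 7/10*0/1, 3/10 + 7/10*1/5) = [3/10, 11/25) <- contains code 37/100
  'c': [3/10 + 7/10*1/5, 3/10 + 7/10*3/10) = [11/25, 51/100)
  'b': [3/10 + 7/10*3/10, 3/10 + 7/10*1/1) = [51/100, 1/1)
  emit 'a', narrow to [3/10, 11/25)

Answer: symbol=b low=3/10 high=1/1
symbol=a low=3/10 high=11/25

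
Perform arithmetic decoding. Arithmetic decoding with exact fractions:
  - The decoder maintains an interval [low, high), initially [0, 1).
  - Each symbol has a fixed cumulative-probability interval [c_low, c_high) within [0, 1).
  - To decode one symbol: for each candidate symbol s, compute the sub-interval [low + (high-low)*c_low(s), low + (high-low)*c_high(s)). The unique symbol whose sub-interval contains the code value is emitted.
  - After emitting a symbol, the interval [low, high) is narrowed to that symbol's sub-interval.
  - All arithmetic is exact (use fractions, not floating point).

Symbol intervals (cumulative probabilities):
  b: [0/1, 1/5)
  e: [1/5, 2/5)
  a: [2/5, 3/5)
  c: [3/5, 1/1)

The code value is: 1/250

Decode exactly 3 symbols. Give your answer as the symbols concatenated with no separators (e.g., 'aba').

Step 1: interval [0/1, 1/1), width = 1/1 - 0/1 = 1/1
  'b': [0/1 + 1/1*0/1, 0/1 + 1/1*1/5) = [0/1, 1/5) <- contains code 1/250
  'e': [0/1 + 1/1*1/5, 0/1 + 1/1*2/5) = [1/5, 2/5)
  'a': [0/1 + 1/1*2/5, 0/1 + 1/1*3/5) = [2/5, 3/5)
  'c': [0/1 + 1/1*3/5, 0/1 + 1/1*1/1) = [3/5, 1/1)
  emit 'b', narrow to [0/1, 1/5)
Step 2: interval [0/1, 1/5), width = 1/5 - 0/1 = 1/5
  'b': [0/1 + 1/5*0/1, 0/1 + 1/5*1/5) = [0/1, 1/25) <- contains code 1/250
  'e': [0/1 + 1/5*1/5, 0/1 + 1/5*2/5) = [1/25, 2/25)
  'a': [0/1 + 1/5*2/5, 0/1 + 1/5*3/5) = [2/25, 3/25)
  'c': [0/1 + 1/5*3/5, 0/1 + 1/5*1/1) = [3/25, 1/5)
  emit 'b', narrow to [0/1, 1/25)
Step 3: interval [0/1, 1/25), width = 1/25 - 0/1 = 1/25
  'b': [0/1 + 1/25*0/1, 0/1 + 1/25*1/5) = [0/1, 1/125) <- contains code 1/250
  'e': [0/1 + 1/25*1/5, 0/1 + 1/25*2/5) = [1/125, 2/125)
  'a': [0/1 + 1/25*2/5, 0/1 + 1/25*3/5) = [2/125, 3/125)
  'c': [0/1 + 1/25*3/5, 0/1 + 1/25*1/1) = [3/125, 1/25)
  emit 'b', narrow to [0/1, 1/125)

Answer: bbb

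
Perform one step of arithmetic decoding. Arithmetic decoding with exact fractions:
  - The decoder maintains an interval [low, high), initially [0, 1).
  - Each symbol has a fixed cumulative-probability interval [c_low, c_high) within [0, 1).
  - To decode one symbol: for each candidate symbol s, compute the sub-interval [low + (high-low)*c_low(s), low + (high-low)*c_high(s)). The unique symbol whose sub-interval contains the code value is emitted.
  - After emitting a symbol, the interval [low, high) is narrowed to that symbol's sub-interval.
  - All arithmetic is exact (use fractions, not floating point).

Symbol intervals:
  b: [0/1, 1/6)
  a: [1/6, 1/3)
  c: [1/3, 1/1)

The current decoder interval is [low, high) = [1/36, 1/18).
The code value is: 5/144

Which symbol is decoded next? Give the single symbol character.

Answer: a

Derivation:
Interval width = high − low = 1/18 − 1/36 = 1/36
Scaled code = (code − low) / width = (5/144 − 1/36) / 1/36 = 1/4
  b: [0/1, 1/6) 
  a: [1/6, 1/3) ← scaled code falls here ✓
  c: [1/3, 1/1) 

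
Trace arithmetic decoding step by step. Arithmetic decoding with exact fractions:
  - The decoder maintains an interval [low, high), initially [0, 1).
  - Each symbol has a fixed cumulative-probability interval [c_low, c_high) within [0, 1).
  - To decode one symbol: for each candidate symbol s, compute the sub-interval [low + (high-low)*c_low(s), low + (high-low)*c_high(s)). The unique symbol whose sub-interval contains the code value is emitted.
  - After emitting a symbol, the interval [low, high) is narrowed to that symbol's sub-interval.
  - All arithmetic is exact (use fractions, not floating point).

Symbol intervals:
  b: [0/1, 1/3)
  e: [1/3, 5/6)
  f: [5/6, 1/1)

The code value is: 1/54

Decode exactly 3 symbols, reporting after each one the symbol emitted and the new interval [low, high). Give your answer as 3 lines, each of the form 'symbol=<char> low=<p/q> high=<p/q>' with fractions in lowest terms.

Answer: symbol=b low=0/1 high=1/3
symbol=b low=0/1 high=1/9
symbol=b low=0/1 high=1/27

Derivation:
Step 1: interval [0/1, 1/1), width = 1/1 - 0/1 = 1/1
  'b': [0/1 + 1/1*0/1, 0/1 + 1/1*1/3) = [0/1, 1/3) <- contains code 1/54
  'e': [0/1 + 1/1*1/3, 0/1 + 1/1*5/6) = [1/3, 5/6)
  'f': [0/1 + 1/1*5/6, 0/1 + 1/1*1/1) = [5/6, 1/1)
  emit 'b', narrow to [0/1, 1/3)
Step 2: interval [0/1, 1/3), width = 1/3 - 0/1 = 1/3
  'b': [0/1 + 1/3*0/1, 0/1 + 1/3*1/3) = [0/1, 1/9) <- contains code 1/54
  'e': [0/1 + 1/3*1/3, 0/1 + 1/3*5/6) = [1/9, 5/18)
  'f': [0/1 + 1/3*5/6, 0/1 + 1/3*1/1) = [5/18, 1/3)
  emit 'b', narrow to [0/1, 1/9)
Step 3: interval [0/1, 1/9), width = 1/9 - 0/1 = 1/9
  'b': [0/1 + 1/9*0/1, 0/1 + 1/9*1/3) = [0/1, 1/27) <- contains code 1/54
  'e': [0/1 + 1/9*1/3, 0/1 + 1/9*5/6) = [1/27, 5/54)
  'f': [0/1 + 1/9*5/6, 0/1 + 1/9*1/1) = [5/54, 1/9)
  emit 'b', narrow to [0/1, 1/27)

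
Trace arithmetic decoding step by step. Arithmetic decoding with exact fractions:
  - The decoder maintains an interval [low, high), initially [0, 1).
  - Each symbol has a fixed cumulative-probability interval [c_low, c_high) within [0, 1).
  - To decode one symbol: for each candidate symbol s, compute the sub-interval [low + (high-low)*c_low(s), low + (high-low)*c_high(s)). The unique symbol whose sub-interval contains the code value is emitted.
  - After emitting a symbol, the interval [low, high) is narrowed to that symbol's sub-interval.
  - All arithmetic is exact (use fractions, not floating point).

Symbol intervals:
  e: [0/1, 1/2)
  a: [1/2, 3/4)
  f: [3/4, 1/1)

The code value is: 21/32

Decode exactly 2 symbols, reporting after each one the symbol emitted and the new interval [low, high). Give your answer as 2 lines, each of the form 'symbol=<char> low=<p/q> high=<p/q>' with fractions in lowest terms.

Step 1: interval [0/1, 1/1), width = 1/1 - 0/1 = 1/1
  'e': [0/1 + 1/1*0/1, 0/1 + 1/1*1/2) = [0/1, 1/2)
  'a': [0/1 + 1/1*1/2, 0/1 + 1/1*3/4) = [1/2, 3/4) <- contains code 21/32
  'f': [0/1 + 1/1*3/4, 0/1 + 1/1*1/1) = [3/4, 1/1)
  emit 'a', narrow to [1/2, 3/4)
Step 2: interval [1/2, 3/4), width = 3/4 - 1/2 = 1/4
  'e': [1/2 + 1/4*0/1, 1/2 + 1/4*1/2) = [1/2, 5/8)
  'a': [1/2 + 1/4*1/2, 1/2 + 1/4*3/4) = [5/8, 11/16) <- contains code 21/32
  'f': [1/2 + 1/4*3/4, 1/2 + 1/4*1/1) = [11/16, 3/4)
  emit 'a', narrow to [5/8, 11/16)

Answer: symbol=a low=1/2 high=3/4
symbol=a low=5/8 high=11/16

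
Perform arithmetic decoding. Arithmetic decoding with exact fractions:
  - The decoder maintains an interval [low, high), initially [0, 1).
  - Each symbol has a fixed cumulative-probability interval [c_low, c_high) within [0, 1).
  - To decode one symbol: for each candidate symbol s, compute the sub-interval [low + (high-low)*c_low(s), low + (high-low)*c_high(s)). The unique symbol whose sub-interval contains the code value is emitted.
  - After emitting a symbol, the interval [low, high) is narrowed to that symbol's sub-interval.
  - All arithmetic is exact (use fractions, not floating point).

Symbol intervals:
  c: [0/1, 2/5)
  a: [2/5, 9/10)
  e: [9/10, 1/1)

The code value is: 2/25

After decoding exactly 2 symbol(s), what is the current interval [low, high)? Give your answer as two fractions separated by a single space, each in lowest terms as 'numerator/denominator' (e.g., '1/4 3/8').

Step 1: interval [0/1, 1/1), width = 1/1 - 0/1 = 1/1
  'c': [0/1 + 1/1*0/1, 0/1 + 1/1*2/5) = [0/1, 2/5) <- contains code 2/25
  'a': [0/1 + 1/1*2/5, 0/1 + 1/1*9/10) = [2/5, 9/10)
  'e': [0/1 + 1/1*9/10, 0/1 + 1/1*1/1) = [9/10, 1/1)
  emit 'c', narrow to [0/1, 2/5)
Step 2: interval [0/1, 2/5), width = 2/5 - 0/1 = 2/5
  'c': [0/1 + 2/5*0/1, 0/1 + 2/5*2/5) = [0/1, 4/25) <- contains code 2/25
  'a': [0/1 + 2/5*2/5, 0/1 + 2/5*9/10) = [4/25, 9/25)
  'e': [0/1 + 2/5*9/10, 0/1 + 2/5*1/1) = [9/25, 2/5)
  emit 'c', narrow to [0/1, 4/25)

Answer: 0/1 4/25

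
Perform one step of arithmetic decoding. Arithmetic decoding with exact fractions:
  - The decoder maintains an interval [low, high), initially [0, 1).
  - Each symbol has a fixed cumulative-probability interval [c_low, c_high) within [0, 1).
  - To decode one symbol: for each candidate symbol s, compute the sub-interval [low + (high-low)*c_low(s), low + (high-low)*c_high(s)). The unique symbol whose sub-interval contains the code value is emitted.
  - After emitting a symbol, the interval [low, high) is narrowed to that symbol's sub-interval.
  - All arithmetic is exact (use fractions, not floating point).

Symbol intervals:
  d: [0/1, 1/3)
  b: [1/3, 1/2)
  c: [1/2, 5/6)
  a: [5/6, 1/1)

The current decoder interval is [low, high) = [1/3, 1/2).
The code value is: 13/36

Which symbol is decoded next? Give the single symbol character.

Interval width = high − low = 1/2 − 1/3 = 1/6
Scaled code = (code − low) / width = (13/36 − 1/3) / 1/6 = 1/6
  d: [0/1, 1/3) ← scaled code falls here ✓
  b: [1/3, 1/2) 
  c: [1/2, 5/6) 
  a: [5/6, 1/1) 

Answer: d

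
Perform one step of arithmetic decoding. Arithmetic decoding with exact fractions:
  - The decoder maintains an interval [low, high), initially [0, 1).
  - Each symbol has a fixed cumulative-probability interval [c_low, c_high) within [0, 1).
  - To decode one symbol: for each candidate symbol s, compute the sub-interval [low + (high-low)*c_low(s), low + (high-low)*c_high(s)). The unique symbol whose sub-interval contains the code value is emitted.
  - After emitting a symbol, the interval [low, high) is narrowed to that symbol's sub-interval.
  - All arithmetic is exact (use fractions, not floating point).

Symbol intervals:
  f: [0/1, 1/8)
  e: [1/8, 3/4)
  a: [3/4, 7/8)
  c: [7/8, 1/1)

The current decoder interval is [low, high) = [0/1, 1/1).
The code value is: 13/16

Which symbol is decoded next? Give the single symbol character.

Interval width = high − low = 1/1 − 0/1 = 1/1
Scaled code = (code − low) / width = (13/16 − 0/1) / 1/1 = 13/16
  f: [0/1, 1/8) 
  e: [1/8, 3/4) 
  a: [3/4, 7/8) ← scaled code falls here ✓
  c: [7/8, 1/1) 

Answer: a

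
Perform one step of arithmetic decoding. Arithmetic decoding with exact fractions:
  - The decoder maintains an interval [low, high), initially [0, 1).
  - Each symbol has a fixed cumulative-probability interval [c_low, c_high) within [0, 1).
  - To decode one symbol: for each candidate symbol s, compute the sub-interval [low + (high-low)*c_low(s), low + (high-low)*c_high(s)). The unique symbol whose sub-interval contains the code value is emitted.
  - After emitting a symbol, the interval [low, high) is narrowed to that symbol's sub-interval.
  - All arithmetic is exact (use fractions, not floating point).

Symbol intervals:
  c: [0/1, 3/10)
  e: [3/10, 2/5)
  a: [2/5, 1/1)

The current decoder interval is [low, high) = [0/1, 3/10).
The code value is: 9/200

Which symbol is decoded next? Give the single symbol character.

Interval width = high − low = 3/10 − 0/1 = 3/10
Scaled code = (code − low) / width = (9/200 − 0/1) / 3/10 = 3/20
  c: [0/1, 3/10) ← scaled code falls here ✓
  e: [3/10, 2/5) 
  a: [2/5, 1/1) 

Answer: c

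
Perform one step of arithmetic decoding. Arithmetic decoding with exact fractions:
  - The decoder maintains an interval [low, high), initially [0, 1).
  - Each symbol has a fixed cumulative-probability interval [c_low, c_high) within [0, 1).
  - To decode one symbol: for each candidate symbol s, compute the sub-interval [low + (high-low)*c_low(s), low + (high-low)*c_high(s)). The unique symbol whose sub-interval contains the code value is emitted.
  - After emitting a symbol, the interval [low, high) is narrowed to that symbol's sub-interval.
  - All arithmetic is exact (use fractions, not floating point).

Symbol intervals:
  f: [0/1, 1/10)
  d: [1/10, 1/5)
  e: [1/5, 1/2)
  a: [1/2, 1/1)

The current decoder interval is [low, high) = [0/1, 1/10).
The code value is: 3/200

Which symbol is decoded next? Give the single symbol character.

Answer: d

Derivation:
Interval width = high − low = 1/10 − 0/1 = 1/10
Scaled code = (code − low) / width = (3/200 − 0/1) / 1/10 = 3/20
  f: [0/1, 1/10) 
  d: [1/10, 1/5) ← scaled code falls here ✓
  e: [1/5, 1/2) 
  a: [1/2, 1/1) 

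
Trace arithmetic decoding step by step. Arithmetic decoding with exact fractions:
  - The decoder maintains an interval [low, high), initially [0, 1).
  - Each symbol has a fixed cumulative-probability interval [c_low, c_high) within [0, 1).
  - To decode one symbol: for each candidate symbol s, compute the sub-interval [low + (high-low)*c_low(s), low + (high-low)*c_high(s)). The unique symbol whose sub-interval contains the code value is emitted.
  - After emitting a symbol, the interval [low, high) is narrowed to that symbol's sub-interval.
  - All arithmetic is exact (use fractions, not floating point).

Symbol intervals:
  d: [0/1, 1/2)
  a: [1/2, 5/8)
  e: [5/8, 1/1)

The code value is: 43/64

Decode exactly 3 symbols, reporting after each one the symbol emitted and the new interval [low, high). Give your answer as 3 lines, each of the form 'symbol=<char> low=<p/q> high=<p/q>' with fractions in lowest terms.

Step 1: interval [0/1, 1/1), width = 1/1 - 0/1 = 1/1
  'd': [0/1 + 1/1*0/1, 0/1 + 1/1*1/2) = [0/1, 1/2)
  'a': [0/1 + 1/1*1/2, 0/1 + 1/1*5/8) = [1/2, 5/8)
  'e': [0/1 + 1/1*5/8, 0/1 + 1/1*1/1) = [5/8, 1/1) <- contains code 43/64
  emit 'e', narrow to [5/8, 1/1)
Step 2: interval [5/8, 1/1), width = 1/1 - 5/8 = 3/8
  'd': [5/8 + 3/8*0/1, 5/8 + 3/8*1/2) = [5/8, 13/16) <- contains code 43/64
  'a': [5/8 + 3/8*1/2, 5/8 + 3/8*5/8) = [13/16, 55/64)
  'e': [5/8 + 3/8*5/8, 5/8 + 3/8*1/1) = [55/64, 1/1)
  emit 'd', narrow to [5/8, 13/16)
Step 3: interval [5/8, 13/16), width = 13/16 - 5/8 = 3/16
  'd': [5/8 + 3/16*0/1, 5/8 + 3/16*1/2) = [5/8, 23/32) <- contains code 43/64
  'a': [5/8 + 3/16*1/2, 5/8 + 3/16*5/8) = [23/32, 95/128)
  'e': [5/8 + 3/16*5/8, 5/8 + 3/16*1/1) = [95/128, 13/16)
  emit 'd', narrow to [5/8, 23/32)

Answer: symbol=e low=5/8 high=1/1
symbol=d low=5/8 high=13/16
symbol=d low=5/8 high=23/32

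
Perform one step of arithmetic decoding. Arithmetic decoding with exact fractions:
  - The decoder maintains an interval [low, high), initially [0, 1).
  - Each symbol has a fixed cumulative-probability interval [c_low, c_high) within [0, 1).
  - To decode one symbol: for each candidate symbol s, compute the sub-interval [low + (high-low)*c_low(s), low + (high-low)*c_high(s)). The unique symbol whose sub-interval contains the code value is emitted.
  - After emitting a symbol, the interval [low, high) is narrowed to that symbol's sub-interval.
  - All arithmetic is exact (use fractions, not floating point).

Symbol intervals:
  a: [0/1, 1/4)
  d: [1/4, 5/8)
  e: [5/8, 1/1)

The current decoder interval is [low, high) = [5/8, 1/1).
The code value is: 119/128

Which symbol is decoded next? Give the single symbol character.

Interval width = high − low = 1/1 − 5/8 = 3/8
Scaled code = (code − low) / width = (119/128 − 5/8) / 3/8 = 13/16
  a: [0/1, 1/4) 
  d: [1/4, 5/8) 
  e: [5/8, 1/1) ← scaled code falls here ✓

Answer: e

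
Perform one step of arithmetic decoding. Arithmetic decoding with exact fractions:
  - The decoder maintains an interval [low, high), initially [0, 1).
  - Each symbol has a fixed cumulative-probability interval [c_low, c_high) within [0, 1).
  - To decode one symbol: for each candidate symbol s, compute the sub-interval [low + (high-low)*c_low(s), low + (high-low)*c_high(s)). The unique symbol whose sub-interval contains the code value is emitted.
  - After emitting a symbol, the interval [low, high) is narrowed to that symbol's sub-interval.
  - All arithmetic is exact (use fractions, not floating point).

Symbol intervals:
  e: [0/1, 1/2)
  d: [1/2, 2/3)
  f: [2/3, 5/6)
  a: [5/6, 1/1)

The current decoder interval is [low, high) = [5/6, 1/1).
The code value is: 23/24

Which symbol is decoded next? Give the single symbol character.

Interval width = high − low = 1/1 − 5/6 = 1/6
Scaled code = (code − low) / width = (23/24 − 5/6) / 1/6 = 3/4
  e: [0/1, 1/2) 
  d: [1/2, 2/3) 
  f: [2/3, 5/6) ← scaled code falls here ✓
  a: [5/6, 1/1) 

Answer: f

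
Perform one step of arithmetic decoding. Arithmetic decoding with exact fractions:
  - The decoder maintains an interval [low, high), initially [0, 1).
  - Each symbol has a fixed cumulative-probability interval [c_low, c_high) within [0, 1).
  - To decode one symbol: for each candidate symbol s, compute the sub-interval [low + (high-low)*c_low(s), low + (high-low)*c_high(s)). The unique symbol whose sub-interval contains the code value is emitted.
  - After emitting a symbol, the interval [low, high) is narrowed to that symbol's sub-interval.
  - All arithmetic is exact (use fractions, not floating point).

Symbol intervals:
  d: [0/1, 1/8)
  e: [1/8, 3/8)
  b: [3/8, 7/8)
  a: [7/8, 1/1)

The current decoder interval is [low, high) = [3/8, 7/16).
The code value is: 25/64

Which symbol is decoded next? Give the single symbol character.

Interval width = high − low = 7/16 − 3/8 = 1/16
Scaled code = (code − low) / width = (25/64 − 3/8) / 1/16 = 1/4
  d: [0/1, 1/8) 
  e: [1/8, 3/8) ← scaled code falls here ✓
  b: [3/8, 7/8) 
  a: [7/8, 1/1) 

Answer: e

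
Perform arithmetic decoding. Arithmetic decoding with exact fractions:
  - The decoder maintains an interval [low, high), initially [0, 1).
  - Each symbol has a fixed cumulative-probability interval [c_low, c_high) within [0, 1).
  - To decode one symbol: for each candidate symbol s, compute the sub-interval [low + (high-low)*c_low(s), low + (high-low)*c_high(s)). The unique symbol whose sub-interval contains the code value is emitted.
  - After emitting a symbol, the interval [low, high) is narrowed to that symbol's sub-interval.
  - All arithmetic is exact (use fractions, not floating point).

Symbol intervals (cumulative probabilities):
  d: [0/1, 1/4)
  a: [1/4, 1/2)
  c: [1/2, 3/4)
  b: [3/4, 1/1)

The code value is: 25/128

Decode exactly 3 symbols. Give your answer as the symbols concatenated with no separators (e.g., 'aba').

Answer: dbd

Derivation:
Step 1: interval [0/1, 1/1), width = 1/1 - 0/1 = 1/1
  'd': [0/1 + 1/1*0/1, 0/1 + 1/1*1/4) = [0/1, 1/4) <- contains code 25/128
  'a': [0/1 + 1/1*1/4, 0/1 + 1/1*1/2) = [1/4, 1/2)
  'c': [0/1 + 1/1*1/2, 0/1 + 1/1*3/4) = [1/2, 3/4)
  'b': [0/1 + 1/1*3/4, 0/1 + 1/1*1/1) = [3/4, 1/1)
  emit 'd', narrow to [0/1, 1/4)
Step 2: interval [0/1, 1/4), width = 1/4 - 0/1 = 1/4
  'd': [0/1 + 1/4*0/1, 0/1 + 1/4*1/4) = [0/1, 1/16)
  'a': [0/1 + 1/4*1/4, 0/1 + 1/4*1/2) = [1/16, 1/8)
  'c': [0/1 + 1/4*1/2, 0/1 + 1/4*3/4) = [1/8, 3/16)
  'b': [0/1 + 1/4*3/4, 0/1 + 1/4*1/1) = [3/16, 1/4) <- contains code 25/128
  emit 'b', narrow to [3/16, 1/4)
Step 3: interval [3/16, 1/4), width = 1/4 - 3/16 = 1/16
  'd': [3/16 + 1/16*0/1, 3/16 + 1/16*1/4) = [3/16, 13/64) <- contains code 25/128
  'a': [3/16 + 1/16*1/4, 3/16 + 1/16*1/2) = [13/64, 7/32)
  'c': [3/16 + 1/16*1/2, 3/16 + 1/16*3/4) = [7/32, 15/64)
  'b': [3/16 + 1/16*3/4, 3/16 + 1/16*1/1) = [15/64, 1/4)
  emit 'd', narrow to [3/16, 13/64)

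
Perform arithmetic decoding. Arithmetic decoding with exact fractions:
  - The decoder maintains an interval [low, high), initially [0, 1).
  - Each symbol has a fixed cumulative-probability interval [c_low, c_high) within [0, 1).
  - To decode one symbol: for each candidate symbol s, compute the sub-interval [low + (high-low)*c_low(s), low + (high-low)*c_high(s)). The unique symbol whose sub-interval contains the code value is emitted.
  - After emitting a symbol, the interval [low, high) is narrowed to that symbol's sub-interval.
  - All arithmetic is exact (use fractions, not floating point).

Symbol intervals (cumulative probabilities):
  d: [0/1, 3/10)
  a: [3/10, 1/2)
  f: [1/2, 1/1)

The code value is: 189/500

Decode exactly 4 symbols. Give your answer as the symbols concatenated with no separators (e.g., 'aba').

Step 1: interval [0/1, 1/1), width = 1/1 - 0/1 = 1/1
  'd': [0/1 + 1/1*0/1, 0/1 + 1/1*3/10) = [0/1, 3/10)
  'a': [0/1 + 1/1*3/10, 0/1 + 1/1*1/2) = [3/10, 1/2) <- contains code 189/500
  'f': [0/1 + 1/1*1/2, 0/1 + 1/1*1/1) = [1/2, 1/1)
  emit 'a', narrow to [3/10, 1/2)
Step 2: interval [3/10, 1/2), width = 1/2 - 3/10 = 1/5
  'd': [3/10 + 1/5*0/1, 3/10 + 1/5*3/10) = [3/10, 9/25)
  'a': [3/10 + 1/5*3/10, 3/10 + 1/5*1/2) = [9/25, 2/5) <- contains code 189/500
  'f': [3/10 + 1/5*1/2, 3/10 + 1/5*1/1) = [2/5, 1/2)
  emit 'a', narrow to [9/25, 2/5)
Step 3: interval [9/25, 2/5), width = 2/5 - 9/25 = 1/25
  'd': [9/25 + 1/25*0/1, 9/25 + 1/25*3/10) = [9/25, 93/250)
  'a': [9/25 + 1/25*3/10, 9/25 + 1/25*1/2) = [93/250, 19/50) <- contains code 189/500
  'f': [9/25 + 1/25*1/2, 9/25 + 1/25*1/1) = [19/50, 2/5)
  emit 'a', narrow to [93/250, 19/50)
Step 4: interval [93/250, 19/50), width = 19/50 - 93/250 = 1/125
  'd': [93/250 + 1/125*0/1, 93/250 + 1/125*3/10) = [93/250, 234/625)
  'a': [93/250 + 1/125*3/10, 93/250 + 1/125*1/2) = [234/625, 47/125)
  'f': [93/250 + 1/125*1/2, 93/250 + 1/125*1/1) = [47/125, 19/50) <- contains code 189/500
  emit 'f', narrow to [47/125, 19/50)

Answer: aaaf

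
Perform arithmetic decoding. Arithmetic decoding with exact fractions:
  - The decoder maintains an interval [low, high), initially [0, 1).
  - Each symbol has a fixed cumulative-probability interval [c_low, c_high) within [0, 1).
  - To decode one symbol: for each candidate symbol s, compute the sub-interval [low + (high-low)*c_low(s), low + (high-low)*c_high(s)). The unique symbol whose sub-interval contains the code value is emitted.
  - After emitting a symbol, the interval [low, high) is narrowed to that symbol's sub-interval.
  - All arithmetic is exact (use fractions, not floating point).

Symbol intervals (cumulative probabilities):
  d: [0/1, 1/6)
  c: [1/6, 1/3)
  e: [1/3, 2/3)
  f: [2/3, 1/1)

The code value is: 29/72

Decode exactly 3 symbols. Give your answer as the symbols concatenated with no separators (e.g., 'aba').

Step 1: interval [0/1, 1/1), width = 1/1 - 0/1 = 1/1
  'd': [0/1 + 1/1*0/1, 0/1 + 1/1*1/6) = [0/1, 1/6)
  'c': [0/1 + 1/1*1/6, 0/1 + 1/1*1/3) = [1/6, 1/3)
  'e': [0/1 + 1/1*1/3, 0/1 + 1/1*2/3) = [1/3, 2/3) <- contains code 29/72
  'f': [0/1 + 1/1*2/3, 0/1 + 1/1*1/1) = [2/3, 1/1)
  emit 'e', narrow to [1/3, 2/3)
Step 2: interval [1/3, 2/3), width = 2/3 - 1/3 = 1/3
  'd': [1/3 + 1/3*0/1, 1/3 + 1/3*1/6) = [1/3, 7/18)
  'c': [1/3 + 1/3*1/6, 1/3 + 1/3*1/3) = [7/18, 4/9) <- contains code 29/72
  'e': [1/3 + 1/3*1/3, 1/3 + 1/3*2/3) = [4/9, 5/9)
  'f': [1/3 + 1/3*2/3, 1/3 + 1/3*1/1) = [5/9, 2/3)
  emit 'c', narrow to [7/18, 4/9)
Step 3: interval [7/18, 4/9), width = 4/9 - 7/18 = 1/18
  'd': [7/18 + 1/18*0/1, 7/18 + 1/18*1/6) = [7/18, 43/108)
  'c': [7/18 + 1/18*1/6, 7/18 + 1/18*1/3) = [43/108, 11/27) <- contains code 29/72
  'e': [7/18 + 1/18*1/3, 7/18 + 1/18*2/3) = [11/27, 23/54)
  'f': [7/18 + 1/18*2/3, 7/18 + 1/18*1/1) = [23/54, 4/9)
  emit 'c', narrow to [43/108, 11/27)

Answer: ecc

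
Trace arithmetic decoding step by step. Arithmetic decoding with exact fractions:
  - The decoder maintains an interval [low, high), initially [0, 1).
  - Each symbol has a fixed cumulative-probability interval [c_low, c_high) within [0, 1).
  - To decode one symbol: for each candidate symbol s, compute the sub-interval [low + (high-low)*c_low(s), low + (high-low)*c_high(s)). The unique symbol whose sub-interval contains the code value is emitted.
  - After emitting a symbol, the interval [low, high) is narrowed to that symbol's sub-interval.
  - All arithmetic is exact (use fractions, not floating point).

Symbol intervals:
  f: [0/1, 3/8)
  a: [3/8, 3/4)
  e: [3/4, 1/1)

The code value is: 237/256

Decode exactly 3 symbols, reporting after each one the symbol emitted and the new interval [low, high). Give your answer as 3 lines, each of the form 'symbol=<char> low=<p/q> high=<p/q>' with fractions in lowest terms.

Step 1: interval [0/1, 1/1), width = 1/1 - 0/1 = 1/1
  'f': [0/1 + 1/1*0/1, 0/1 + 1/1*3/8) = [0/1, 3/8)
  'a': [0/1 + 1/1*3/8, 0/1 + 1/1*3/4) = [3/8, 3/4)
  'e': [0/1 + 1/1*3/4, 0/1 + 1/1*1/1) = [3/4, 1/1) <- contains code 237/256
  emit 'e', narrow to [3/4, 1/1)
Step 2: interval [3/4, 1/1), width = 1/1 - 3/4 = 1/4
  'f': [3/4 + 1/4*0/1, 3/4 + 1/4*3/8) = [3/4, 27/32)
  'a': [3/4 + 1/4*3/8, 3/4 + 1/4*3/4) = [27/32, 15/16) <- contains code 237/256
  'e': [3/4 + 1/4*3/4, 3/4 + 1/4*1/1) = [15/16, 1/1)
  emit 'a', narrow to [27/32, 15/16)
Step 3: interval [27/32, 15/16), width = 15/16 - 27/32 = 3/32
  'f': [27/32 + 3/32*0/1, 27/32 + 3/32*3/8) = [27/32, 225/256)
  'a': [27/32 + 3/32*3/8, 27/32 + 3/32*3/4) = [225/256, 117/128)
  'e': [27/32 + 3/32*3/4, 27/32 + 3/32*1/1) = [117/128, 15/16) <- contains code 237/256
  emit 'e', narrow to [117/128, 15/16)

Answer: symbol=e low=3/4 high=1/1
symbol=a low=27/32 high=15/16
symbol=e low=117/128 high=15/16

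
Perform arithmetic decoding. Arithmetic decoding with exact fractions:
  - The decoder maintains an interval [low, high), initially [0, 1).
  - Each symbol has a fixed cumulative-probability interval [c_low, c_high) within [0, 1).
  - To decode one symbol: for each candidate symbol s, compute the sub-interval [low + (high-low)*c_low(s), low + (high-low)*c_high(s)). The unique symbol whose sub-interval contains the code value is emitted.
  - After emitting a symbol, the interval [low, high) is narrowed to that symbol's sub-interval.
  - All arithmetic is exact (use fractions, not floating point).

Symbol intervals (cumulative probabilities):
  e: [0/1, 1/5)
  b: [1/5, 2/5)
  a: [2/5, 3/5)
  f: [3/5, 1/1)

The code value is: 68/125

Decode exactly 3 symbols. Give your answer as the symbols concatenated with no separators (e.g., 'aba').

Step 1: interval [0/1, 1/1), width = 1/1 - 0/1 = 1/1
  'e': [0/1 + 1/1*0/1, 0/1 + 1/1*1/5) = [0/1, 1/5)
  'b': [0/1 + 1/1*1/5, 0/1 + 1/1*2/5) = [1/5, 2/5)
  'a': [0/1 + 1/1*2/5, 0/1 + 1/1*3/5) = [2/5, 3/5) <- contains code 68/125
  'f': [0/1 + 1/1*3/5, 0/1 + 1/1*1/1) = [3/5, 1/1)
  emit 'a', narrow to [2/5, 3/5)
Step 2: interval [2/5, 3/5), width = 3/5 - 2/5 = 1/5
  'e': [2/5 + 1/5*0/1, 2/5 + 1/5*1/5) = [2/5, 11/25)
  'b': [2/5 + 1/5*1/5, 2/5 + 1/5*2/5) = [11/25, 12/25)
  'a': [2/5 + 1/5*2/5, 2/5 + 1/5*3/5) = [12/25, 13/25)
  'f': [2/5 + 1/5*3/5, 2/5 + 1/5*1/1) = [13/25, 3/5) <- contains code 68/125
  emit 'f', narrow to [13/25, 3/5)
Step 3: interval [13/25, 3/5), width = 3/5 - 13/25 = 2/25
  'e': [13/25 + 2/25*0/1, 13/25 + 2/25*1/5) = [13/25, 67/125)
  'b': [13/25 + 2/25*1/5, 13/25 + 2/25*2/5) = [67/125, 69/125) <- contains code 68/125
  'a': [13/25 + 2/25*2/5, 13/25 + 2/25*3/5) = [69/125, 71/125)
  'f': [13/25 + 2/25*3/5, 13/25 + 2/25*1/1) = [71/125, 3/5)
  emit 'b', narrow to [67/125, 69/125)

Answer: afb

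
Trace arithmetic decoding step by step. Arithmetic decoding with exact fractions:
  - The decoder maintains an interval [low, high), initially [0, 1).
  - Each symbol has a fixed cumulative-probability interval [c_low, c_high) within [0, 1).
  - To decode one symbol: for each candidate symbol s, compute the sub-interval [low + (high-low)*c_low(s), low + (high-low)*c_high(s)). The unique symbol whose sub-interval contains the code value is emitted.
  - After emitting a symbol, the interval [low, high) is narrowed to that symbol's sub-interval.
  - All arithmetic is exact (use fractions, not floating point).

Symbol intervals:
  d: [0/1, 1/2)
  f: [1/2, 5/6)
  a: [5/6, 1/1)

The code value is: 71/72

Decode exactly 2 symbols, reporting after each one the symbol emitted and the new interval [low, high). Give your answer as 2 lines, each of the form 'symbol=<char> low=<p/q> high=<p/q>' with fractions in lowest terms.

Answer: symbol=a low=5/6 high=1/1
symbol=a low=35/36 high=1/1

Derivation:
Step 1: interval [0/1, 1/1), width = 1/1 - 0/1 = 1/1
  'd': [0/1 + 1/1*0/1, 0/1 + 1/1*1/2) = [0/1, 1/2)
  'f': [0/1 + 1/1*1/2, 0/1 + 1/1*5/6) = [1/2, 5/6)
  'a': [0/1 + 1/1*5/6, 0/1 + 1/1*1/1) = [5/6, 1/1) <- contains code 71/72
  emit 'a', narrow to [5/6, 1/1)
Step 2: interval [5/6, 1/1), width = 1/1 - 5/6 = 1/6
  'd': [5/6 + 1/6*0/1, 5/6 + 1/6*1/2) = [5/6, 11/12)
  'f': [5/6 + 1/6*1/2, 5/6 + 1/6*5/6) = [11/12, 35/36)
  'a': [5/6 + 1/6*5/6, 5/6 + 1/6*1/1) = [35/36, 1/1) <- contains code 71/72
  emit 'a', narrow to [35/36, 1/1)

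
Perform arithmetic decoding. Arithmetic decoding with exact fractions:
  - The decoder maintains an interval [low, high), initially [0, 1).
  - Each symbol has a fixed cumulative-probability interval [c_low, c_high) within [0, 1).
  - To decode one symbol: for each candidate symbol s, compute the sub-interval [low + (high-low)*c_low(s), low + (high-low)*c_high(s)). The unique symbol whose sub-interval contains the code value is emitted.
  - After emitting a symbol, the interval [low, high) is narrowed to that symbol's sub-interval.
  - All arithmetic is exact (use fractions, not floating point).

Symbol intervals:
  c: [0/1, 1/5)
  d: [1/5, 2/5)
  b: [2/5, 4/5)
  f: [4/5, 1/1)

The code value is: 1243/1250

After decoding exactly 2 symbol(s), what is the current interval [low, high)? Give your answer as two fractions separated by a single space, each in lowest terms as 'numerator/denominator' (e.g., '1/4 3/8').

Step 1: interval [0/1, 1/1), width = 1/1 - 0/1 = 1/1
  'c': [0/1 + 1/1*0/1, 0/1 + 1/1*1/5) = [0/1, 1/5)
  'd': [0/1 + 1/1*1/5, 0/1 + 1/1*2/5) = [1/5, 2/5)
  'b': [0/1 + 1/1*2/5, 0/1 + 1/1*4/5) = [2/5, 4/5)
  'f': [0/1 + 1/1*4/5, 0/1 + 1/1*1/1) = [4/5, 1/1) <- contains code 1243/1250
  emit 'f', narrow to [4/5, 1/1)
Step 2: interval [4/5, 1/1), width = 1/1 - 4/5 = 1/5
  'c': [4/5 + 1/5*0/1, 4/5 + 1/5*1/5) = [4/5, 21/25)
  'd': [4/5 + 1/5*1/5, 4/5 + 1/5*2/5) = [21/25, 22/25)
  'b': [4/5 + 1/5*2/5, 4/5 + 1/5*4/5) = [22/25, 24/25)
  'f': [4/5 + 1/5*4/5, 4/5 + 1/5*1/1) = [24/25, 1/1) <- contains code 1243/1250
  emit 'f', narrow to [24/25, 1/1)

Answer: 24/25 1/1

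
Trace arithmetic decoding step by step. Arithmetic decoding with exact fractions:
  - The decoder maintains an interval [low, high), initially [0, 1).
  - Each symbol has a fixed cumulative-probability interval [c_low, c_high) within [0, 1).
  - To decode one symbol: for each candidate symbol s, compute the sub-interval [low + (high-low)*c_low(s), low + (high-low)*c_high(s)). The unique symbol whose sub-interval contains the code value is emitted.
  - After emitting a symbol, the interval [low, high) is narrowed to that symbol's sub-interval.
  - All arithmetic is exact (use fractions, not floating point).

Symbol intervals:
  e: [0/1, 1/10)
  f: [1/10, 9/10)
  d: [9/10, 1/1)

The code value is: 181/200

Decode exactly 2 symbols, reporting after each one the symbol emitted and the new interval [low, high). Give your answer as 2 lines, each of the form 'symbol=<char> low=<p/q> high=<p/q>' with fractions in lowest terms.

Step 1: interval [0/1, 1/1), width = 1/1 - 0/1 = 1/1
  'e': [0/1 + 1/1*0/1, 0/1 + 1/1*1/10) = [0/1, 1/10)
  'f': [0/1 + 1/1*1/10, 0/1 + 1/1*9/10) = [1/10, 9/10)
  'd': [0/1 + 1/1*9/10, 0/1 + 1/1*1/1) = [9/10, 1/1) <- contains code 181/200
  emit 'd', narrow to [9/10, 1/1)
Step 2: interval [9/10, 1/1), width = 1/1 - 9/10 = 1/10
  'e': [9/10 + 1/10*0/1, 9/10 + 1/10*1/10) = [9/10, 91/100) <- contains code 181/200
  'f': [9/10 + 1/10*1/10, 9/10 + 1/10*9/10) = [91/100, 99/100)
  'd': [9/10 + 1/10*9/10, 9/10 + 1/10*1/1) = [99/100, 1/1)
  emit 'e', narrow to [9/10, 91/100)

Answer: symbol=d low=9/10 high=1/1
symbol=e low=9/10 high=91/100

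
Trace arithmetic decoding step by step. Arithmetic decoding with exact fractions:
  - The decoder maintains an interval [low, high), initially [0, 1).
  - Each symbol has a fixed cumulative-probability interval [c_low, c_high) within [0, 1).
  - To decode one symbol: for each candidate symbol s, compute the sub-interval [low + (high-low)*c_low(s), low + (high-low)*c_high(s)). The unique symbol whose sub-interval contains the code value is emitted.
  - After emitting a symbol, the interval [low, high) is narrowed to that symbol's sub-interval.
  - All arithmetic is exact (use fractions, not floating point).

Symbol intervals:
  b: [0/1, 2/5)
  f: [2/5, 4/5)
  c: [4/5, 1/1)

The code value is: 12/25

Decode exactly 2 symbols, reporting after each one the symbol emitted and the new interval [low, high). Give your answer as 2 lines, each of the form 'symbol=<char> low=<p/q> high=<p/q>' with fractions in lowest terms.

Answer: symbol=f low=2/5 high=4/5
symbol=b low=2/5 high=14/25

Derivation:
Step 1: interval [0/1, 1/1), width = 1/1 - 0/1 = 1/1
  'b': [0/1 + 1/1*0/1, 0/1 + 1/1*2/5) = [0/1, 2/5)
  'f': [0/1 + 1/1*2/5, 0/1 + 1/1*4/5) = [2/5, 4/5) <- contains code 12/25
  'c': [0/1 + 1/1*4/5, 0/1 + 1/1*1/1) = [4/5, 1/1)
  emit 'f', narrow to [2/5, 4/5)
Step 2: interval [2/5, 4/5), width = 4/5 - 2/5 = 2/5
  'b': [2/5 + 2/5*0/1, 2/5 + 2/5*2/5) = [2/5, 14/25) <- contains code 12/25
  'f': [2/5 + 2/5*2/5, 2/5 + 2/5*4/5) = [14/25, 18/25)
  'c': [2/5 + 2/5*4/5, 2/5 + 2/5*1/1) = [18/25, 4/5)
  emit 'b', narrow to [2/5, 14/25)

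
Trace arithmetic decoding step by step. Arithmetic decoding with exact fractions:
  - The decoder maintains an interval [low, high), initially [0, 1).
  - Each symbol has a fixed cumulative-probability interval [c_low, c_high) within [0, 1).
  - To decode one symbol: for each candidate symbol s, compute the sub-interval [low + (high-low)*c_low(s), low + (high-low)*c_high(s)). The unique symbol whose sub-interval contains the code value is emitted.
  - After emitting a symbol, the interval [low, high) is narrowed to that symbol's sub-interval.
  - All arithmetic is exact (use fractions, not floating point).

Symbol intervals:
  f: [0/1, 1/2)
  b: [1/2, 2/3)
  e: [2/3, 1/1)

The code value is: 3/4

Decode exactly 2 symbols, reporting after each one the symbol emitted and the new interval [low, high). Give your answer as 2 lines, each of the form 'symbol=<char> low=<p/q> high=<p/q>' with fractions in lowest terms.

Step 1: interval [0/1, 1/1), width = 1/1 - 0/1 = 1/1
  'f': [0/1 + 1/1*0/1, 0/1 + 1/1*1/2) = [0/1, 1/2)
  'b': [0/1 + 1/1*1/2, 0/1 + 1/1*2/3) = [1/2, 2/3)
  'e': [0/1 + 1/1*2/3, 0/1 + 1/1*1/1) = [2/3, 1/1) <- contains code 3/4
  emit 'e', narrow to [2/3, 1/1)
Step 2: interval [2/3, 1/1), width = 1/1 - 2/3 = 1/3
  'f': [2/3 + 1/3*0/1, 2/3 + 1/3*1/2) = [2/3, 5/6) <- contains code 3/4
  'b': [2/3 + 1/3*1/2, 2/3 + 1/3*2/3) = [5/6, 8/9)
  'e': [2/3 + 1/3*2/3, 2/3 + 1/3*1/1) = [8/9, 1/1)
  emit 'f', narrow to [2/3, 5/6)

Answer: symbol=e low=2/3 high=1/1
symbol=f low=2/3 high=5/6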